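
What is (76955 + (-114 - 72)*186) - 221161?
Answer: -178802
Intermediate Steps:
(76955 + (-114 - 72)*186) - 221161 = (76955 - 186*186) - 221161 = (76955 - 34596) - 221161 = 42359 - 221161 = -178802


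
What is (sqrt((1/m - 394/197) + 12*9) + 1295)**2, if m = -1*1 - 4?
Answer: 8385654/5 + 11914*sqrt(5) ≈ 1.7038e+6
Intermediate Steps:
m = -5 (m = -1 - 4 = -5)
(sqrt((1/m - 394/197) + 12*9) + 1295)**2 = (sqrt((1/(-5) - 394/197) + 12*9) + 1295)**2 = (sqrt((1*(-1/5) - 394*1/197) + 108) + 1295)**2 = (sqrt((-1/5 - 2) + 108) + 1295)**2 = (sqrt(-11/5 + 108) + 1295)**2 = (sqrt(529/5) + 1295)**2 = (23*sqrt(5)/5 + 1295)**2 = (1295 + 23*sqrt(5)/5)**2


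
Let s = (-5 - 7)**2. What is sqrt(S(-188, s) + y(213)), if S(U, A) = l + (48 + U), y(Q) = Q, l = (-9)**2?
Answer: sqrt(154) ≈ 12.410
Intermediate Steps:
s = 144 (s = (-12)**2 = 144)
l = 81
S(U, A) = 129 + U (S(U, A) = 81 + (48 + U) = 129 + U)
sqrt(S(-188, s) + y(213)) = sqrt((129 - 188) + 213) = sqrt(-59 + 213) = sqrt(154)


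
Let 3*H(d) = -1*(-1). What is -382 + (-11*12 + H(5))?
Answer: -1541/3 ≈ -513.67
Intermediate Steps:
H(d) = ⅓ (H(d) = (-1*(-1))/3 = (⅓)*1 = ⅓)
-382 + (-11*12 + H(5)) = -382 + (-11*12 + ⅓) = -382 + (-132 + ⅓) = -382 - 395/3 = -1541/3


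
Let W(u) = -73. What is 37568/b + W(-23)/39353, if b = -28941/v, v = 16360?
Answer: -24186847038133/1138915173 ≈ -21237.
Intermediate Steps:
b = -28941/16360 ≈ -1.7690
37568/b + W(-23)/39353 = 37568/(-28941/16360) - 73/39353 = 37568*(-16360/28941) - 73*1/39353 = -614612480/28941 - 73/39353 = -24186847038133/1138915173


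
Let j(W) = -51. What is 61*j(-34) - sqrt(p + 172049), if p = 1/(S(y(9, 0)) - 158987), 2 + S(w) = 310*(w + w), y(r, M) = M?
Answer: -3111 - 2*sqrt(1087242240564235)/158989 ≈ -3525.8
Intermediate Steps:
S(w) = -2 + 620*w (S(w) = -2 + 310*(w + w) = -2 + 310*(2*w) = -2 + 620*w)
p = -1/158989 (p = 1/((-2 + 620*0) - 158987) = 1/((-2 + 0) - 158987) = 1/(-2 - 158987) = 1/(-158989) = -1/158989 ≈ -6.2897e-6)
61*j(-34) - sqrt(p + 172049) = 61*(-51) - sqrt(-1/158989 + 172049) = -3111 - sqrt(27353898460/158989) = -3111 - 2*sqrt(1087242240564235)/158989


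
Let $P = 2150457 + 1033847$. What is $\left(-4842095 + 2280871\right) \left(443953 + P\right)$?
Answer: $-9292778906568$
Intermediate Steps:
$P = 3184304$
$\left(-4842095 + 2280871\right) \left(443953 + P\right) = \left(-4842095 + 2280871\right) \left(443953 + 3184304\right) = \left(-2561224\right) 3628257 = -9292778906568$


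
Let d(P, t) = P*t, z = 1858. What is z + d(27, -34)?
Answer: 940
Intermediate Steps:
z + d(27, -34) = 1858 + 27*(-34) = 1858 - 918 = 940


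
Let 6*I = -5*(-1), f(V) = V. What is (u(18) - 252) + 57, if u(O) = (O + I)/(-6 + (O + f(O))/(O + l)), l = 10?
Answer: -39401/198 ≈ -198.99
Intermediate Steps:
I = ⅚ (I = (-5*(-1))/6 = (⅙)*5 = ⅚ ≈ 0.83333)
u(O) = (⅚ + O)/(-6 + 2*O/(10 + O)) (u(O) = (O + ⅚)/(-6 + (O + O)/(O + 10)) = (⅚ + O)/(-6 + (2*O)/(10 + O)) = (⅚ + O)/(-6 + 2*O/(10 + O)))
(u(18) - 252) + 57 = ((-50 - 65*18 - 6*18²)/(24*(15 + 18)) - 252) + 57 = ((1/24)*(-50 - 1170 - 6*324)/33 - 252) + 57 = ((1/24)*(1/33)*(-50 - 1170 - 1944) - 252) + 57 = ((1/24)*(1/33)*(-3164) - 252) + 57 = (-791/198 - 252) + 57 = -50687/198 + 57 = -39401/198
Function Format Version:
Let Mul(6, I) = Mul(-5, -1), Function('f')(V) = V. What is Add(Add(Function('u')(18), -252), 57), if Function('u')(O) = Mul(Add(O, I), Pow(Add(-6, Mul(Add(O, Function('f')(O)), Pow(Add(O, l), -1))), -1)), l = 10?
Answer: Rational(-39401, 198) ≈ -198.99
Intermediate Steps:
I = Rational(5, 6) (I = Mul(Rational(1, 6), Mul(-5, -1)) = Mul(Rational(1, 6), 5) = Rational(5, 6) ≈ 0.83333)
Function('u')(O) = Mul(Pow(Add(-6, Mul(2, O, Pow(Add(10, O), -1))), -1), Add(Rational(5, 6), O)) (Function('u')(O) = Mul(Add(O, Rational(5, 6)), Pow(Add(-6, Mul(Add(O, O), Pow(Add(O, 10), -1))), -1)) = Mul(Add(Rational(5, 6), O), Pow(Add(-6, Mul(Mul(2, O), Pow(Add(10, O), -1))), -1)) = Mul(Add(Rational(5, 6), O), Pow(Add(-6, Mul(2, O, Pow(Add(10, O), -1))), -1)) = Mul(Pow(Add(-6, Mul(2, O, Pow(Add(10, O), -1))), -1), Add(Rational(5, 6), O)))
Add(Add(Function('u')(18), -252), 57) = Add(Add(Mul(Rational(1, 24), Pow(Add(15, 18), -1), Add(-50, Mul(-65, 18), Mul(-6, Pow(18, 2)))), -252), 57) = Add(Add(Mul(Rational(1, 24), Pow(33, -1), Add(-50, -1170, Mul(-6, 324))), -252), 57) = Add(Add(Mul(Rational(1, 24), Rational(1, 33), Add(-50, -1170, -1944)), -252), 57) = Add(Add(Mul(Rational(1, 24), Rational(1, 33), -3164), -252), 57) = Add(Add(Rational(-791, 198), -252), 57) = Add(Rational(-50687, 198), 57) = Rational(-39401, 198)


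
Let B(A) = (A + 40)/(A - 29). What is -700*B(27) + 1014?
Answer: 24464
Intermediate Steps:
B(A) = (40 + A)/(-29 + A)
-700*B(27) + 1014 = -700*(40 + 27)/(-29 + 27) + 1014 = -700*67/(-2) + 1014 = -(-350)*67 + 1014 = -700*(-67/2) + 1014 = 23450 + 1014 = 24464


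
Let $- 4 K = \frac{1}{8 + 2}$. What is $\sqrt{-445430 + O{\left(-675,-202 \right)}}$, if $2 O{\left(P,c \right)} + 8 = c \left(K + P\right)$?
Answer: $\frac{i \sqrt{150902590}}{20} \approx 614.21 i$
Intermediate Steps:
$K = - \frac{1}{40}$ ($K = - \frac{1}{4 \left(8 + 2\right)} = - \frac{1}{4 \cdot 10} = \left(- \frac{1}{4}\right) \frac{1}{10} = - \frac{1}{40} \approx -0.025$)
$O{\left(P,c \right)} = -4 + \frac{c \left(- \frac{1}{40} + P\right)}{2}$
$\sqrt{-445430 + O{\left(-675,-202 \right)}} = \sqrt{-445430 - \left(\frac{59}{40} - 68175\right)} = \sqrt{-445430 + \left(-4 + \frac{101}{40} + 68175\right)} = \sqrt{-445430 + \frac{2726941}{40}} = \sqrt{- \frac{15090259}{40}} = \frac{i \sqrt{150902590}}{20}$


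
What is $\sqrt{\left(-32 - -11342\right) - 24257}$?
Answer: $11 i \sqrt{107} \approx 113.78 i$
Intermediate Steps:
$\sqrt{\left(-32 - -11342\right) - 24257} = \sqrt{\left(-32 + 11342\right) - 24257} = \sqrt{11310 - 24257} = \sqrt{-12947} = 11 i \sqrt{107}$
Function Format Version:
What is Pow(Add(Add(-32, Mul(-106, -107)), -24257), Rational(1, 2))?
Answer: Mul(11, I, Pow(107, Rational(1, 2))) ≈ Mul(113.78, I)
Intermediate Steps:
Pow(Add(Add(-32, Mul(-106, -107)), -24257), Rational(1, 2)) = Pow(Add(Add(-32, 11342), -24257), Rational(1, 2)) = Pow(Add(11310, -24257), Rational(1, 2)) = Pow(-12947, Rational(1, 2)) = Mul(11, I, Pow(107, Rational(1, 2)))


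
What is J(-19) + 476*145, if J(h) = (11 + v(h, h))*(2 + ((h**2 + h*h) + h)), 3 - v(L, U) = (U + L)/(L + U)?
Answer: 78185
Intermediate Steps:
v(L, U) = 2 (v(L, U) = 3 - (U + L)/(L + U) = 3 - (L + U)/(L + U) = 3 - 1*1 = 3 - 1 = 2)
J(h) = 26 + 13*h + 26*h**2 (J(h) = (11 + 2)*(2 + ((h**2 + h*h) + h)) = 13*(2 + ((h**2 + h**2) + h)) = 13*(2 + (2*h**2 + h)) = 13*(2 + (h + 2*h**2)) = 13*(2 + h + 2*h**2) = 26 + 13*h + 26*h**2)
J(-19) + 476*145 = (26 + 13*(-19) + 26*(-19)**2) + 476*145 = (26 - 247 + 26*361) + 69020 = (26 - 247 + 9386) + 69020 = 9165 + 69020 = 78185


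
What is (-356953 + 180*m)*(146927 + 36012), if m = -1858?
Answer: -126482744027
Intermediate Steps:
(-356953 + 180*m)*(146927 + 36012) = (-356953 + 180*(-1858))*(146927 + 36012) = (-356953 - 334440)*182939 = -691393*182939 = -126482744027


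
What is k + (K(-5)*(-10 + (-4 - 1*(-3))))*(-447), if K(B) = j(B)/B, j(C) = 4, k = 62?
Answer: -19358/5 ≈ -3871.6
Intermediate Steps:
K(B) = 4/B
k + (K(-5)*(-10 + (-4 - 1*(-3))))*(-447) = 62 + ((4/(-5))*(-10 + (-4 - 1*(-3))))*(-447) = 62 + ((4*(-1/5))*(-10 + (-4 + 3)))*(-447) = 62 - 4*(-10 - 1)/5*(-447) = 62 - 4/5*(-11)*(-447) = 62 + (44/5)*(-447) = 62 - 19668/5 = -19358/5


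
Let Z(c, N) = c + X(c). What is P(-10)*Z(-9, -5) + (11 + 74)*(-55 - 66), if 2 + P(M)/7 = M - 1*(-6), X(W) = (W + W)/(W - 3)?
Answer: -9970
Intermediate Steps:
X(W) = 2*W/(-3 + W) (X(W) = (2*W)/(-3 + W) = 2*W/(-3 + W))
P(M) = 28 + 7*M (P(M) = -14 + 7*(M - 1*(-6)) = -14 + 7*(M + 6) = -14 + 7*(6 + M) = -14 + (42 + 7*M) = 28 + 7*M)
Z(c, N) = c + 2*c/(-3 + c)
P(-10)*Z(-9, -5) + (11 + 74)*(-55 - 66) = (28 + 7*(-10))*(-9*(-1 - 9)/(-3 - 9)) + (11 + 74)*(-55 - 66) = (28 - 70)*(-9*(-10)/(-12)) + 85*(-121) = -(-378)*(-1)*(-10)/12 - 10285 = -42*(-15/2) - 10285 = 315 - 10285 = -9970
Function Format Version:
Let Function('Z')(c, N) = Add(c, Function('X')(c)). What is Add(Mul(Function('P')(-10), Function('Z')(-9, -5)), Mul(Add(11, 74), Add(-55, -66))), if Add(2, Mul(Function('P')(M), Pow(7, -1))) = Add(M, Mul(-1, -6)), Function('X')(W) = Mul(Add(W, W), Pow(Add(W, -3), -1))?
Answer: -9970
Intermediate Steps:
Function('X')(W) = Mul(2, W, Pow(Add(-3, W), -1)) (Function('X')(W) = Mul(Mul(2, W), Pow(Add(-3, W), -1)) = Mul(2, W, Pow(Add(-3, W), -1)))
Function('P')(M) = Add(28, Mul(7, M)) (Function('P')(M) = Add(-14, Mul(7, Add(M, Mul(-1, -6)))) = Add(-14, Mul(7, Add(M, 6))) = Add(-14, Mul(7, Add(6, M))) = Add(-14, Add(42, Mul(7, M))) = Add(28, Mul(7, M)))
Function('Z')(c, N) = Add(c, Mul(2, c, Pow(Add(-3, c), -1)))
Add(Mul(Function('P')(-10), Function('Z')(-9, -5)), Mul(Add(11, 74), Add(-55, -66))) = Add(Mul(Add(28, Mul(7, -10)), Mul(-9, Pow(Add(-3, -9), -1), Add(-1, -9))), Mul(Add(11, 74), Add(-55, -66))) = Add(Mul(Add(28, -70), Mul(-9, Pow(-12, -1), -10)), Mul(85, -121)) = Add(Mul(-42, Mul(-9, Rational(-1, 12), -10)), -10285) = Add(Mul(-42, Rational(-15, 2)), -10285) = Add(315, -10285) = -9970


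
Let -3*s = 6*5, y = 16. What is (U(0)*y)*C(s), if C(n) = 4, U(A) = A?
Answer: 0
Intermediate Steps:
s = -10 (s = -2*5 = -1/3*30 = -10)
(U(0)*y)*C(s) = (0*16)*4 = 0*4 = 0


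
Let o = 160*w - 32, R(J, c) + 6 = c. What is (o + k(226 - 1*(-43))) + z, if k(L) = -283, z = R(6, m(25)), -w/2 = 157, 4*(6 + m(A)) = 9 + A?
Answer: -101117/2 ≈ -50559.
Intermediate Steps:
m(A) = -15/4 + A/4 (m(A) = -6 + (9 + A)/4 = -6 + (9/4 + A/4) = -15/4 + A/4)
w = -314 (w = -2*157 = -314)
R(J, c) = -6 + c
z = -7/2 (z = -6 + (-15/4 + (1/4)*25) = -6 + (-15/4 + 25/4) = -6 + 5/2 = -7/2 ≈ -3.5000)
o = -50272 (o = 160*(-314) - 32 = -50240 - 32 = -50272)
(o + k(226 - 1*(-43))) + z = (-50272 - 283) - 7/2 = -50555 - 7/2 = -101117/2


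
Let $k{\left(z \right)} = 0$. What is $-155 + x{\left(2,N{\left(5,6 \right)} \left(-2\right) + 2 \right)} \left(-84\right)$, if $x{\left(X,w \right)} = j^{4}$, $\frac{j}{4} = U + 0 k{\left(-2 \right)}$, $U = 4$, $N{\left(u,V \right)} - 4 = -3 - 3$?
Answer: $-5505179$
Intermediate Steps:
$N{\left(u,V \right)} = -2$ ($N{\left(u,V \right)} = 4 - 6 = -2$)
$j = 16$ ($j = 4 \left(4 + 0 \cdot 0\right) = 4 \left(4 + 0\right) = 4 \cdot 4 = 16$)
$x{\left(X,w \right)} = 65536$ ($x{\left(X,w \right)} = 16^{4} = 65536$)
$-155 + x{\left(2,N{\left(5,6 \right)} \left(-2\right) + 2 \right)} \left(-84\right) = -155 + 65536 \left(-84\right) = -155 - 5505024 = -5505179$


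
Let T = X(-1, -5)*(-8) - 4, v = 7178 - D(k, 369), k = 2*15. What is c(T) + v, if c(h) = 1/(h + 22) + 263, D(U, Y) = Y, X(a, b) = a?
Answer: 183873/26 ≈ 7072.0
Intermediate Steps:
k = 30
v = 6809 (v = 7178 - 1*369 = 7178 - 369 = 6809)
T = 4 (T = -1*(-8) - 4 = 8 - 4 = 4)
c(h) = 263 + 1/(22 + h) (c(h) = 1/(22 + h) + 263 = 263 + 1/(22 + h))
c(T) + v = (5787 + 263*4)/(22 + 4) + 6809 = (5787 + 1052)/26 + 6809 = (1/26)*6839 + 6809 = 6839/26 + 6809 = 183873/26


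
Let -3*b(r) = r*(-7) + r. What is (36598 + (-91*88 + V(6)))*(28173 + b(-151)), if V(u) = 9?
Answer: 797082729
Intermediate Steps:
b(r) = 2*r (b(r) = -(r*(-7) + r)/3 = -(-7*r + r)/3 = -(-2)*r = 2*r)
(36598 + (-91*88 + V(6)))*(28173 + b(-151)) = (36598 + (-91*88 + 9))*(28173 + 2*(-151)) = (36598 + (-8008 + 9))*(28173 - 302) = (36598 - 7999)*27871 = 28599*27871 = 797082729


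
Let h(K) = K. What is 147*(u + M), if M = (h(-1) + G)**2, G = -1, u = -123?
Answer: -17493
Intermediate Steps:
M = 4 (M = (-1 - 1)**2 = (-2)**2 = 4)
147*(u + M) = 147*(-123 + 4) = 147*(-119) = -17493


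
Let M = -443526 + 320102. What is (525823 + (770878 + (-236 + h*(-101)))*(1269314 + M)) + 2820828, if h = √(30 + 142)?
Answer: 883074308031 - 231469780*√43 ≈ 8.8156e+11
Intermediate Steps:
h = 2*√43 (h = √172 = 2*√43 ≈ 13.115)
M = -123424
(525823 + (770878 + (-236 + h*(-101)))*(1269314 + M)) + 2820828 = (525823 + (770878 + (-236 + (2*√43)*(-101)))*(1269314 - 123424)) + 2820828 = (525823 + (770878 + (-236 - 202*√43))*1145890) + 2820828 = (525823 + (770642 - 202*√43)*1145890) + 2820828 = (525823 + (883070961380 - 231469780*√43)) + 2820828 = (883071487203 - 231469780*√43) + 2820828 = 883074308031 - 231469780*√43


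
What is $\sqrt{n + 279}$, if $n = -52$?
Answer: $\sqrt{227} \approx 15.067$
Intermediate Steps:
$\sqrt{n + 279} = \sqrt{-52 + 279} = \sqrt{227}$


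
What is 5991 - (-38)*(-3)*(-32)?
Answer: 9639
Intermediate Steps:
5991 - (-38)*(-3)*(-32) = 5991 - 19*6*(-32) = 5991 - 114*(-32) = 5991 + 3648 = 9639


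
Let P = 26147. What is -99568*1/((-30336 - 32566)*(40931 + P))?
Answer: 3556/150690727 ≈ 2.3598e-5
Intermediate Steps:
-99568*1/((-30336 - 32566)*(40931 + P)) = -99568*1/((-30336 - 32566)*(40931 + 26147)) = -99568/(67078*(-62902)) = -99568/(-4219340356) = -99568*(-1/4219340356) = 3556/150690727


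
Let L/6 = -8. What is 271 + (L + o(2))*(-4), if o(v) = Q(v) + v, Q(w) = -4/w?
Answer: 463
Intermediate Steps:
L = -48 (L = 6*(-8) = -48)
o(v) = v - 4/v (o(v) = -4/v + v = v - 4/v)
271 + (L + o(2))*(-4) = 271 + (-48 + (2 - 4/2))*(-4) = 271 + (-48 + (2 - 4*½))*(-4) = 271 + (-48 + (2 - 2))*(-4) = 271 + (-48 + 0)*(-4) = 271 - 48*(-4) = 271 + 192 = 463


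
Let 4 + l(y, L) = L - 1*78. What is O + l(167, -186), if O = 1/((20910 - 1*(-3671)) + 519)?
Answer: -6726799/25100 ≈ -268.00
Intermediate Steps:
l(y, L) = -82 + L (l(y, L) = -4 + (L - 1*78) = -4 + (L - 78) = -4 + (-78 + L) = -82 + L)
O = 1/25100 (O = 1/((20910 + 3671) + 519) = 1/(24581 + 519) = 1/25100 ≈ 3.9841e-5)
O + l(167, -186) = 1/25100 + (-82 - 186) = 1/25100 - 268 = -6726799/25100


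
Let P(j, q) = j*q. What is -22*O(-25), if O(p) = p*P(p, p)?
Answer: 343750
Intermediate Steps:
O(p) = p³ (O(p) = p*(p*p) = p*p² = p³)
-22*O(-25) = -22*(-25)³ = -22*(-15625) = 343750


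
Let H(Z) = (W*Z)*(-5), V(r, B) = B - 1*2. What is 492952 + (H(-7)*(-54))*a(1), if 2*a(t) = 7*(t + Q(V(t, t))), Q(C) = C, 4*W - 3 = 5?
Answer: 492952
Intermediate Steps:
V(r, B) = -2 + B (V(r, B) = B - 2 = -2 + B)
W = 2 (W = ¾ + (¼)*5 = ¾ + 5/4 = 2)
H(Z) = -10*Z (H(Z) = (2*Z)*(-5) = -10*Z)
a(t) = -7 + 7*t (a(t) = (7*(t + (-2 + t)))/2 = (7*(-2 + 2*t))/2 = (-14 + 14*t)/2 = -7 + 7*t)
492952 + (H(-7)*(-54))*a(1) = 492952 + (-10*(-7)*(-54))*(-7 + 7*1) = 492952 + (70*(-54))*(-7 + 7) = 492952 - 3780*0 = 492952 + 0 = 492952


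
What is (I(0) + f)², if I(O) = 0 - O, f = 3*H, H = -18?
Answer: 2916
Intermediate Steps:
f = -54 (f = 3*(-18) = -54)
I(O) = -O
(I(0) + f)² = (-1*0 - 54)² = (0 - 54)² = (-54)² = 2916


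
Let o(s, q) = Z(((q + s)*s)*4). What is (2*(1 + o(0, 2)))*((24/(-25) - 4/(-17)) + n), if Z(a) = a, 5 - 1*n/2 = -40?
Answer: 75884/425 ≈ 178.55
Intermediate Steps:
n = 90 (n = 10 - 2*(-40) = 10 + 80 = 90)
o(s, q) = 4*s*(q + s) (o(s, q) = ((q + s)*s)*4 = (s*(q + s))*4 = 4*s*(q + s))
(2*(1 + o(0, 2)))*((24/(-25) - 4/(-17)) + n) = (2*(1 + 4*0*(2 + 0)))*((24/(-25) - 4/(-17)) + 90) = (2*(1 + 4*0*2))*((24*(-1/25) - 4*(-1/17)) + 90) = (2*(1 + 0))*((-24/25 + 4/17) + 90) = (2*1)*(-308/425 + 90) = 2*(37942/425) = 75884/425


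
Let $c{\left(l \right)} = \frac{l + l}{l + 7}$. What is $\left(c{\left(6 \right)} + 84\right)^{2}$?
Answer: $\frac{1218816}{169} \approx 7211.9$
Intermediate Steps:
$c{\left(l \right)} = \frac{2 l}{7 + l}$
$\left(c{\left(6 \right)} + 84\right)^{2} = \left(2 \cdot 6 \frac{1}{7 + 6} + 84\right)^{2} = \left(2 \cdot 6 \cdot \frac{1}{13} + 84\right)^{2} = \left(\frac{12}{13} + 84\right)^{2} = \left(\frac{1104}{13}\right)^{2} = \frac{1218816}{169}$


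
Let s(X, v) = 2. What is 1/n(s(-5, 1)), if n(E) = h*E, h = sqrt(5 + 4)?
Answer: 1/6 ≈ 0.16667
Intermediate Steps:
h = 3 (h = sqrt(9) = 3)
n(E) = 3*E
1/n(s(-5, 1)) = 1/(3*2) = 1/6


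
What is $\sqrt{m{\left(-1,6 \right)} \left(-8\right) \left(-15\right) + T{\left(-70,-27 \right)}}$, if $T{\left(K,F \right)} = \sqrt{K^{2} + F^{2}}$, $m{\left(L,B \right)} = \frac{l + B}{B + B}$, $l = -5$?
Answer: $\sqrt{10 + \sqrt{5629}} \approx 9.221$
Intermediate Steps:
$m{\left(L,B \right)} = \frac{-5 + B}{2 B}$ ($m{\left(L,B \right)} = \frac{-5 + B}{B + B} = \frac{-5 + B}{2 B}$)
$T{\left(K,F \right)} = \sqrt{F^{2} + K^{2}}$
$\sqrt{m{\left(-1,6 \right)} \left(-8\right) \left(-15\right) + T{\left(-70,-27 \right)}} = \sqrt{\frac{-5 + 6}{2 \cdot 6} \left(-8\right) \left(-15\right) + \sqrt{\left(-27\right)^{2} + \left(-70\right)^{2}}} = \sqrt{\frac{1}{2} \cdot \frac{1}{6} \cdot 1 \left(-8\right) \left(-15\right) + \sqrt{729 + 4900}} = \sqrt{\frac{1}{12} \left(-8\right) \left(-15\right) + \sqrt{5629}} = \sqrt{\left(- \frac{2}{3}\right) \left(-15\right) + \sqrt{5629}} = \sqrt{10 + \sqrt{5629}}$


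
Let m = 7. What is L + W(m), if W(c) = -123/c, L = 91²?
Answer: 57844/7 ≈ 8263.4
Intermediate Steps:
L = 8281
L + W(m) = 8281 - 123/7 = 57844/7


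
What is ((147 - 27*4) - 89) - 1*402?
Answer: -452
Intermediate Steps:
((147 - 27*4) - 89) - 1*402 = ((147 - 108) - 89) - 402 = (39 - 89) - 402 = -50 - 402 = -452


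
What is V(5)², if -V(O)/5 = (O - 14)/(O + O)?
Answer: 81/4 ≈ 20.250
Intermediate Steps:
V(O) = -5*(-14 + O)/(2*O) (V(O) = -5*(O - 14)/(O + O) = -5*(-14 + O)/(2*O))
V(5)² = (-5/2 + 35/5)² = (-5/2 + 35*(⅕))² = (-5/2 + 7)² = (9/2)² = 81/4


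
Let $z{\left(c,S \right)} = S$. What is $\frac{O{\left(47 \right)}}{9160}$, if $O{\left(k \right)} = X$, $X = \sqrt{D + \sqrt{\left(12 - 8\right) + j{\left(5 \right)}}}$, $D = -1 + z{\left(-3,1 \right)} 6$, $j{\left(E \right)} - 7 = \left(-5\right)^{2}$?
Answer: $\frac{\sqrt{11}}{9160} \approx 0.00036208$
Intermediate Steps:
$j{\left(E \right)} = 32$ ($j{\left(E \right)} = 7 + \left(-5\right)^{2} = 7 + 25 = 32$)
$D = 5$ ($D = -1 + 1 \cdot 6 = -1 + 6 = 5$)
$X = \sqrt{11}$ ($X = \sqrt{5 + \sqrt{\left(12 - 8\right) + 32}} = \sqrt{5 + \sqrt{4 + 32}} = \sqrt{5 + \sqrt{36}} = \sqrt{5 + 6} = \sqrt{11} \approx 3.3166$)
$O{\left(k \right)} = \sqrt{11}$
$\frac{O{\left(47 \right)}}{9160} = \frac{\sqrt{11}}{9160}$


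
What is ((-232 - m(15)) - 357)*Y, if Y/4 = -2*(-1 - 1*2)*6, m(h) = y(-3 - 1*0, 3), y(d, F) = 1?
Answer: -84960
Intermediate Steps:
m(h) = 1
Y = 144 (Y = 4*(-2*(-1 - 1*2)*6) = 4*(-2*(-1 - 2)*6) = 4*(-2*(-3)*6) = 4*(6*6) = 4*36 = 144)
((-232 - m(15)) - 357)*Y = ((-232 - 1*1) - 357)*144 = ((-232 - 1) - 357)*144 = (-233 - 357)*144 = -590*144 = -84960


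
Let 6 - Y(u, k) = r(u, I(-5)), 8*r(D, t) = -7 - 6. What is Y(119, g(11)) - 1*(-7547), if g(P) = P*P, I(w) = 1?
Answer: 60437/8 ≈ 7554.6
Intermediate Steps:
r(D, t) = -13/8 (r(D, t) = (-7 - 6)/8 = (1/8)*(-13) = -13/8)
g(P) = P**2
Y(u, k) = 61/8 (Y(u, k) = 6 - 1*(-13/8) = 6 + 13/8 = 61/8)
Y(119, g(11)) - 1*(-7547) = 61/8 - 1*(-7547) = 61/8 + 7547 = 60437/8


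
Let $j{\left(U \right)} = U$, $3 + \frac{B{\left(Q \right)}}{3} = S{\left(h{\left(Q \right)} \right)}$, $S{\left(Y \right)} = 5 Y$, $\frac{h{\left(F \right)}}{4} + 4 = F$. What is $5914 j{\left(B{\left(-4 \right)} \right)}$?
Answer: $-2891946$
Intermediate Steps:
$h{\left(F \right)} = -16 + 4 F$
$B{\left(Q \right)} = -249 + 60 Q$ ($B{\left(Q \right)} = -9 + 3 \cdot 5 \left(-16 + 4 Q\right) = -9 + 3 \left(-80 + 20 Q\right) = -9 + \left(-240 + 60 Q\right) = -249 + 60 Q$)
$5914 j{\left(B{\left(-4 \right)} \right)} = 5914 \left(-249 + 60 \left(-4\right)\right) = 5914 \left(-249 - 240\right) = 5914 \left(-489\right) = -2891946$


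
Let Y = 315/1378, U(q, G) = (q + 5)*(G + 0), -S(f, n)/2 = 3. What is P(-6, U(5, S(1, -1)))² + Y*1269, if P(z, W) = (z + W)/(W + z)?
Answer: 401113/1378 ≈ 291.08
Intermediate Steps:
S(f, n) = -6 (S(f, n) = -2*3 = -6)
U(q, G) = G*(5 + q) (U(q, G) = (5 + q)*G = G*(5 + q))
P(z, W) = 1 (P(z, W) = (W + z)/(W + z) = 1)
Y = 315/1378 (Y = 315*(1/1378) = 315/1378 ≈ 0.22859)
P(-6, U(5, S(1, -1)))² + Y*1269 = 1² + (315/1378)*1269 = 1 + 399735/1378 = 401113/1378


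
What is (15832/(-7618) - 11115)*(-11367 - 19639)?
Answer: 1312947550706/3809 ≈ 3.4470e+8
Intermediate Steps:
(15832/(-7618) - 11115)*(-11367 - 19639) = (15832*(-1/7618) - 11115)*(-31006) = (-7916/3809 - 11115)*(-31006) = -42344951/3809*(-31006) = 1312947550706/3809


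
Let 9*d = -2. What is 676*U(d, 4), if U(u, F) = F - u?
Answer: 25688/9 ≈ 2854.2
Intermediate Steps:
d = -2/9 (d = (⅑)*(-2) = -2/9 ≈ -0.22222)
676*U(d, 4) = 676*(4 - 1*(-2/9)) = 676*(4 + 2/9) = 676*(38/9) = 25688/9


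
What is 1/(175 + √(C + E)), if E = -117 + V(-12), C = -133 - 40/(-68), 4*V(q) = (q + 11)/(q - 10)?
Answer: 261800/46188103 - 2*I*√139540522/46188103 ≈ 0.0056681 - 0.00051151*I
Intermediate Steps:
V(q) = (11 + q)/(4*(-10 + q)) (V(q) = ((q + 11)/(q - 10))/4 = ((11 + q)/(-10 + q))/4 = (11 + q)/(4*(-10 + q)))
C = -2251/17 (C = -133 - 40*(-1)/68 = -133 - 1*(-10/17) = -133 + 10/17 = -2251/17 ≈ -132.41)
E = -10295/88 (E = -117 + (11 - 12)/(4*(-10 - 12)) = -117 + (¼)*(-1)/(-22) = -117 + (¼)*(-1/22)*(-1) = -117 + 1/88 = -10295/88 ≈ -116.99)
1/(175 + √(C + E)) = 1/(175 + √(-2251/17 - 10295/88)) = 1/(175 + √(-373103/1496)) = 1/(175 + I*√139540522/748)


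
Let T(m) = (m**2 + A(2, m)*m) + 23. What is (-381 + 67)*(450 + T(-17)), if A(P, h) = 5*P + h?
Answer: -276634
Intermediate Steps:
A(P, h) = h + 5*P
T(m) = 23 + m**2 + m*(10 + m) (T(m) = (m**2 + (m + 5*2)*m) + 23 = (m**2 + (m + 10)*m) + 23 = (m**2 + (10 + m)*m) + 23 = (m**2 + m*(10 + m)) + 23 = 23 + m**2 + m*(10 + m))
(-381 + 67)*(450 + T(-17)) = (-381 + 67)*(450 + (23 + (-17)**2 - 17*(10 - 17))) = -314*(450 + (23 + 289 - 17*(-7))) = -314*(450 + (23 + 289 + 119)) = -314*(450 + 431) = -314*881 = -276634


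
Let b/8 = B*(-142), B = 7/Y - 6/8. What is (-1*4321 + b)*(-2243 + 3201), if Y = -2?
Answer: 485706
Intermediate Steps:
B = -17/4 (B = 7/(-2) - 6/8 = 7*(-½) - 6*⅛ = -7/2 - ¾ = -17/4 ≈ -4.2500)
b = 4828 (b = 8*(-17/4*(-142)) = 8*(1207/2) = 4828)
(-1*4321 + b)*(-2243 + 3201) = (-1*4321 + 4828)*(-2243 + 3201) = (-4321 + 4828)*958 = 507*958 = 485706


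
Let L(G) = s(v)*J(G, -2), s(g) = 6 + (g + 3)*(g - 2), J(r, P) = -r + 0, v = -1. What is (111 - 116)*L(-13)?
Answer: 0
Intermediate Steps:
J(r, P) = -r
s(g) = 6 + (-2 + g)*(3 + g) (s(g) = 6 + (3 + g)*(-2 + g) = 6 + (-2 + g)*(3 + g))
L(G) = 0 (L(G) = (-(1 - 1))*(-G) = (-1*0)*(-G) = 0*(-G) = 0)
(111 - 116)*L(-13) = (111 - 116)*0 = -5*0 = 0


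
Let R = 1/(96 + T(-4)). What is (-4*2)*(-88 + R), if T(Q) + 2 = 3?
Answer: 68280/97 ≈ 703.92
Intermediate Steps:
T(Q) = 1 (T(Q) = -2 + 3 = 1)
R = 1/97 (R = 1/(96 + 1) = 1/97 ≈ 0.010309)
(-4*2)*(-88 + R) = (-4*2)*(-88 + 1/97) = -8*(-8535/97) = 68280/97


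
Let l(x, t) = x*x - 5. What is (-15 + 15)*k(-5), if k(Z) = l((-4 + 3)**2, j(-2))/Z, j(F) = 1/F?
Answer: 0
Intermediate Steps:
l(x, t) = -5 + x**2 (l(x, t) = x**2 - 5 = -5 + x**2)
k(Z) = -4/Z (k(Z) = (-5 + ((-4 + 3)**2)**2)/Z = (-5 + ((-1)**2)**2)/Z = (-5 + 1**2)/Z = (-5 + 1)/Z = -4/Z)
(-15 + 15)*k(-5) = (-15 + 15)*(-4/(-5)) = 0*(-4*(-1/5)) = 0*(4/5) = 0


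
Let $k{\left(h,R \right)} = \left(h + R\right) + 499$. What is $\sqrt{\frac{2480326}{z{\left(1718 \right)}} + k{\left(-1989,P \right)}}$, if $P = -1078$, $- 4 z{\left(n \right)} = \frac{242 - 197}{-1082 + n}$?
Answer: $\frac{2 i \sqrt{7887581130}}{15} \approx 11842.0 i$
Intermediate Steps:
$z{\left(n \right)} = - \frac{45}{4 \left(-1082 + n\right)}$ ($z{\left(n \right)} = - \frac{\left(242 - 197\right) \frac{1}{-1082 + n}}{4} = - \frac{45 \frac{1}{-1082 + n}}{4} = - \frac{45}{4 \left(-1082 + n\right)}$)
$k{\left(h,R \right)} = 499 + R + h$ ($k{\left(h,R \right)} = \left(R + h\right) + 499 = 499 + R + h$)
$\sqrt{\frac{2480326}{z{\left(1718 \right)}} + k{\left(-1989,P \right)}} = \sqrt{\frac{2480326}{\left(-45\right) \frac{1}{-4328 + 4 \cdot 1718}} - 2568} = \sqrt{\frac{2480326}{\left(-45\right) \frac{1}{-4328 + 6872}} - 2568} = \sqrt{\frac{2480326}{\left(-45\right) \frac{1}{2544}} - 2568} = \sqrt{\frac{2480326}{- \frac{15}{848}} - 2568} = \sqrt{2480326 \left(- \frac{848}{15}\right) - 2568} = \sqrt{- \frac{2103316448}{15} - 2568} = \sqrt{- \frac{2103354968}{15}} = \frac{2 i \sqrt{7887581130}}{15}$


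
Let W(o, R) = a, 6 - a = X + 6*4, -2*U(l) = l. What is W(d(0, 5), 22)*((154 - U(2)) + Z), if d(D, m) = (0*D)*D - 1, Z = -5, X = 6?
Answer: -3600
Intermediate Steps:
U(l) = -l/2
d(D, m) = -1 (d(D, m) = 0*D - 1 = 0 - 1 = -1)
a = -24 (a = 6 - (6 + 6*4) = 6 - (6 + 24) = 6 - 1*30 = 6 - 30 = -24)
W(o, R) = -24
W(d(0, 5), 22)*((154 - U(2)) + Z) = -24*((154 - (-1)*2/2) - 5) = -24*((154 - 1*(-1)) - 5) = -24*((154 + 1) - 5) = -24*(155 - 5) = -24*150 = -3600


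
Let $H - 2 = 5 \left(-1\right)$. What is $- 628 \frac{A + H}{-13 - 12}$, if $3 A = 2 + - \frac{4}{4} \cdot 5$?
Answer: $- \frac{2512}{25} \approx -100.48$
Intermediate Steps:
$A = -1$ ($A = \frac{2 + - \frac{4}{4} \cdot 5}{3} = \frac{2 + \left(-4\right) \frac{1}{4} \cdot 5}{3} = \frac{2 - 5}{3} = \frac{1}{3} \left(-3\right) = -1$)
$H = -3$ ($H = 2 + 5 \left(-1\right) = 2 - 5 = -3$)
$- 628 \frac{A + H}{-13 - 12} = - 628 \frac{-1 - 3}{-13 - 12} = - 628 \left(- \frac{4}{-25}\right) = - 628 \left(\left(-4\right) \left(- \frac{1}{25}\right)\right) = \left(-628\right) \frac{4}{25} = - \frac{2512}{25}$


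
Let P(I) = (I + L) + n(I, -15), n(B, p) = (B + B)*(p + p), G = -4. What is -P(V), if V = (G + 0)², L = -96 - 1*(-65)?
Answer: 975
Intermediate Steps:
L = -31 (L = -96 + 65 = -31)
n(B, p) = 4*B*p (n(B, p) = (2*B)*(2*p) = 4*B*p)
V = 16 (V = (-4 + 0)² = (-4)² = 16)
P(I) = -31 - 59*I (P(I) = (I - 31) + 4*I*(-15) = (-31 + I) - 60*I = -31 - 59*I)
-P(V) = -(-31 - 59*16) = -(-31 - 944) = -1*(-975) = 975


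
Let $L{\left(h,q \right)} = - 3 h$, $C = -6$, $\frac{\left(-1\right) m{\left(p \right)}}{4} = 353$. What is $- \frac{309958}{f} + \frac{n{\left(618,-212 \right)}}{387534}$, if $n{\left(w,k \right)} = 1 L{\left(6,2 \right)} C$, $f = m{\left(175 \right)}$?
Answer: $\frac{10009951339}{45599834} \approx 219.52$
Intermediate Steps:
$m{\left(p \right)} = -1412$ ($m{\left(p \right)} = \left(-4\right) 353 = -1412$)
$f = -1412$
$n{\left(w,k \right)} = 108$ ($n{\left(w,k \right)} = 1 \left(\left(-3\right) 6\right) \left(-6\right) = 1 \left(-18\right) \left(-6\right) = \left(-18\right) \left(-6\right) = 108$)
$- \frac{309958}{f} + \frac{n{\left(618,-212 \right)}}{387534} = - \frac{309958}{-1412} + \frac{108}{387534} = \left(-309958\right) \left(- \frac{1}{1412}\right) + 108 \cdot \frac{1}{387534} = \frac{154979}{706} + \frac{18}{64589} = \frac{10009951339}{45599834}$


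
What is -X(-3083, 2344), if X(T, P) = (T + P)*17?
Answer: 12563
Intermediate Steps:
X(T, P) = 17*P + 17*T (X(T, P) = (P + T)*17 = 17*P + 17*T)
-X(-3083, 2344) = -(17*2344 + 17*(-3083)) = -(39848 - 52411) = -1*(-12563) = 12563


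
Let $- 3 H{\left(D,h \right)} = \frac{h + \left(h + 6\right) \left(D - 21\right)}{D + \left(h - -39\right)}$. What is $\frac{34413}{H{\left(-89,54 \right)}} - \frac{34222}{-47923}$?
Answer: $\frac{3335684600}{52283993} \approx 63.799$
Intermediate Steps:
$H{\left(D,h \right)} = - \frac{h + \left(-21 + D\right) \left(6 + h\right)}{3 \left(39 + D + h\right)}$ ($H{\left(D,h \right)} = - \frac{\left(h + \left(h + 6\right) \left(D - 21\right)\right) \frac{1}{D + \left(h - -39\right)}}{3} = - \frac{\left(h + \left(6 + h\right) \left(-21 + D\right)\right) \frac{1}{D + \left(h + 39\right)}}{3} = - \frac{\left(h + \left(-21 + D\right) \left(6 + h\right)\right) \frac{1}{D + \left(39 + h\right)}}{3} = - \frac{\left(h + \left(-21 + D\right) \left(6 + h\right)\right) \frac{1}{39 + D + h}}{3} = - \frac{\frac{1}{39 + D + h} \left(h + \left(-21 + D\right) \left(6 + h\right)\right)}{3} = - \frac{h + \left(-21 + D\right) \left(6 + h\right)}{3 \left(39 + D + h\right)}$)
$\frac{34413}{H{\left(-89,54 \right)}} - \frac{34222}{-47923} = \frac{34413}{\frac{1}{3} \frac{1}{39 - 89 + 54} \left(126 - -534 + 20 \cdot 54 - \left(-89\right) 54\right)} - \frac{34222}{-47923} = \frac{34413}{\frac{1}{3} \cdot \frac{1}{4} \left(126 + 534 + 1080 + 4806\right)} - - \frac{34222}{47923} = \frac{34413}{\frac{1}{3} \cdot \frac{1}{4} \cdot 6546} + \frac{34222}{47923} = \frac{34413}{\frac{1091}{2}} + \frac{34222}{47923} = 34413 \cdot \frac{2}{1091} + \frac{34222}{47923} = \frac{68826}{1091} + \frac{34222}{47923} = \frac{3335684600}{52283993}$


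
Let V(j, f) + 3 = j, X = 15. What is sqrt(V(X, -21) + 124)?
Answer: 2*sqrt(34) ≈ 11.662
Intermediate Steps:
V(j, f) = -3 + j
sqrt(V(X, -21) + 124) = sqrt((-3 + 15) + 124) = sqrt(12 + 124) = sqrt(136) = 2*sqrt(34)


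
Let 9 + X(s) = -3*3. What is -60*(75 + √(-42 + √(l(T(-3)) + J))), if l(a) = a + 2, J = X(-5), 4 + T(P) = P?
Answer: -4500 - 60*√(-42 + I*√23) ≈ -4522.2 - 389.48*I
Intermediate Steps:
T(P) = -4 + P
X(s) = -18 (X(s) = -9 - 3*3 = -9 - 9 = -18)
J = -18
l(a) = 2 + a
-60*(75 + √(-42 + √(l(T(-3)) + J))) = -60*(75 + √(-42 + √((2 + (-4 - 3)) - 18))) = -60*(75 + √(-42 + √((2 - 7) - 18))) = -60*(75 + √(-42 + √(-5 - 18))) = -60*(75 + √(-42 + √(-23))) = -60*(75 + √(-42 + I*√23)) = -4500 - 60*√(-42 + I*√23)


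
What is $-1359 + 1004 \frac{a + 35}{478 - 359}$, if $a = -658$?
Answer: $- \frac{112459}{17} \approx -6615.2$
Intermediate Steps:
$-1359 + 1004 \frac{a + 35}{478 - 359} = -1359 + 1004 \frac{-658 + 35}{478 - 359} = -1359 + 1004 \left(- \frac{623}{119}\right) = -1359 + 1004 \left(\left(-623\right) \frac{1}{119}\right) = -1359 + 1004 \left(- \frac{89}{17}\right) = -1359 - \frac{89356}{17} = - \frac{112459}{17}$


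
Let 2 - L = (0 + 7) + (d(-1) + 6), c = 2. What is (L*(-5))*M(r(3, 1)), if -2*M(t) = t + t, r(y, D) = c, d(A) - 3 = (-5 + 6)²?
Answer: -150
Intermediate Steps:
d(A) = 4 (d(A) = 3 + (-5 + 6)² = 3 + 1² = 3 + 1 = 4)
r(y, D) = 2
M(t) = -t (M(t) = -(t + t)/2 = -t)
L = -15 (L = 2 - ((0 + 7) + (4 + 6)) = 2 - (7 + 10) = 2 - 1*17 = 2 - 17 = -15)
(L*(-5))*M(r(3, 1)) = (-15*(-5))*(-1*2) = 75*(-2) = -150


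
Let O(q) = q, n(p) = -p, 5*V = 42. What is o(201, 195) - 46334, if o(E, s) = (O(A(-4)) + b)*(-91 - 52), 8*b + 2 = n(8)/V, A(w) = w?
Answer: -3839575/84 ≈ -45709.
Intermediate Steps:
V = 42/5 (V = (⅕)*42 = 42/5 ≈ 8.4000)
b = -31/84 (b = -¼ + ((-1*8)/(42/5))/8 = -¼ + (-8*5/42)/8 = -¼ + (⅛)*(-20/21) = -¼ - 5/42 = -31/84 ≈ -0.36905)
o(E, s) = 52481/84 (o(E, s) = (-4 - 31/84)*(-91 - 52) = -367/84*(-143) = 52481/84)
o(201, 195) - 46334 = 52481/84 - 46334 = -3839575/84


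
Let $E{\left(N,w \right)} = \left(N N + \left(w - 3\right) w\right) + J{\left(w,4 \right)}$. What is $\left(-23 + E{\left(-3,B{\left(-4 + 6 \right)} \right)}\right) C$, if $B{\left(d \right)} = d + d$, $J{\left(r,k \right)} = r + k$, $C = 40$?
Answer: $-80$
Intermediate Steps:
$J{\left(r,k \right)} = k + r$
$B{\left(d \right)} = 2 d$
$E{\left(N,w \right)} = 4 + w + N^{2} + w \left(-3 + w\right)$ ($E{\left(N,w \right)} = \left(N N + \left(w - 3\right) w\right) + \left(4 + w\right) = \left(N^{2} + \left(-3 + w\right) w\right) + \left(4 + w\right) = \left(N^{2} + w \left(-3 + w\right)\right) + \left(4 + w\right) = 4 + w + N^{2} + w \left(-3 + w\right)$)
$\left(-23 + E{\left(-3,B{\left(-4 + 6 \right)} \right)}\right) C = \left(-23 + \left(4 + \left(-3\right)^{2} + \left(2 \left(-4 + 6\right)\right)^{2} - 2 \cdot 2 \left(-4 + 6\right)\right)\right) 40 = \left(-23 + \left(4 + 9 + \left(2 \cdot 2\right)^{2} - 2 \cdot 2 \cdot 2\right)\right) 40 = \left(-23 + \left(4 + 9 + 4^{2} - 8\right)\right) 40 = \left(-23 + \left(4 + 9 + 16 - 8\right)\right) 40 = \left(-23 + 21\right) 40 = \left(-2\right) 40 = -80$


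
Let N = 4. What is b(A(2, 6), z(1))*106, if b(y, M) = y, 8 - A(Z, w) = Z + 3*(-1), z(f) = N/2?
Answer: 954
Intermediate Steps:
z(f) = 2 (z(f) = 4/2 = 4*(½) = 2)
A(Z, w) = 11 - Z (A(Z, w) = 8 - (Z + 3*(-1)) = 8 - (Z - 3) = 8 - (-3 + Z) = 8 + (3 - Z) = 11 - Z)
b(A(2, 6), z(1))*106 = (11 - 1*2)*106 = (11 - 2)*106 = 9*106 = 954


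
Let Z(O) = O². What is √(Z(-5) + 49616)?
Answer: √49641 ≈ 222.80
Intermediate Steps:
√(Z(-5) + 49616) = √((-5)² + 49616) = √(25 + 49616) = √49641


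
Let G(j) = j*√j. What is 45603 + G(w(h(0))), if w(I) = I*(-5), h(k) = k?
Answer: 45603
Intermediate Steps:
w(I) = -5*I
G(j) = j^(3/2)
45603 + G(w(h(0))) = 45603 + (-5*0)^(3/2) = 45603 + 0^(3/2) = 45603 + 0 = 45603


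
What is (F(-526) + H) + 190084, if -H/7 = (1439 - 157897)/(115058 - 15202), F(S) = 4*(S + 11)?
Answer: 9388209875/49928 ≈ 1.8804e+5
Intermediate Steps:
F(S) = 44 + 4*S (F(S) = 4*(11 + S) = 44 + 4*S)
H = 547603/49928 (H = -7*(1439 - 157897)/(115058 - 15202) = -(-1095206)/99856 = -7*(-78229/49928) = 547603/49928 ≈ 10.968)
(F(-526) + H) + 190084 = ((44 + 4*(-526)) + 547603/49928) + 190084 = ((44 - 2104) + 547603/49928) + 190084 = (-2060 + 547603/49928) + 190084 = -102304077/49928 + 190084 = 9388209875/49928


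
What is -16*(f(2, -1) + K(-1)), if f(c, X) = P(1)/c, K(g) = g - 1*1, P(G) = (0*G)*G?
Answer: 32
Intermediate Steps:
P(G) = 0 (P(G) = 0*G = 0)
K(g) = -1 + g (K(g) = g - 1 = -1 + g)
f(c, X) = 0 (f(c, X) = 0/c = 0)
-16*(f(2, -1) + K(-1)) = -16*(0 + (-1 - 1)) = -16*(0 - 2) = -16*(-2) = 32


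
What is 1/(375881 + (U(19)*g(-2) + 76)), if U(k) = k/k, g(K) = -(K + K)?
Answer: 1/375961 ≈ 2.6598e-6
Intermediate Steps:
g(K) = -2*K
U(k) = 1
1/(375881 + (U(19)*g(-2) + 76)) = 1/(375881 + (1*(-2*(-2)) + 76)) = 1/(375881 + (1*4 + 76)) = 1/(375881 + (4 + 76)) = 1/(375881 + 80) = 1/375961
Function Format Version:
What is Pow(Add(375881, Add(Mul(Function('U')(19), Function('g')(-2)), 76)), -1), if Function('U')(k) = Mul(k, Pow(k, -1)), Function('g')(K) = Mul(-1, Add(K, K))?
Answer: Rational(1, 375961) ≈ 2.6598e-6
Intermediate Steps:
Function('g')(K) = Mul(-2, K) (Function('g')(K) = Mul(-1, Mul(2, K)) = Mul(-2, K))
Function('U')(k) = 1
Pow(Add(375881, Add(Mul(Function('U')(19), Function('g')(-2)), 76)), -1) = Pow(Add(375881, Add(Mul(1, Mul(-2, -2)), 76)), -1) = Pow(Add(375881, Add(Mul(1, 4), 76)), -1) = Pow(Add(375881, Add(4, 76)), -1) = Pow(Add(375881, 80), -1) = Pow(375961, -1) = Rational(1, 375961)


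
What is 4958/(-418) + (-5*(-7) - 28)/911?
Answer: -2256906/190399 ≈ -11.854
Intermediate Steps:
4958/(-418) + (-5*(-7) - 28)/911 = 4958*(-1/418) + (35 - 28)*(1/911) = -2479/209 + 7*(1/911) = -2479/209 + 7/911 = -2256906/190399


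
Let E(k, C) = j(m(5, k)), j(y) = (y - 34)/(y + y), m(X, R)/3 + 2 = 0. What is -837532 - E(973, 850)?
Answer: -2512606/3 ≈ -8.3754e+5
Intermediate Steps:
m(X, R) = -6 (m(X, R) = -6 + 3*0 = -6 + 0 = -6)
j(y) = (-34 + y)/(2*y) (j(y) = (-34 + y)/((2*y)) = (-34 + y)*(1/(2*y)) = (-34 + y)/(2*y))
E(k, C) = 10/3 (E(k, C) = (½)*(-34 - 6)/(-6) = (½)*(-⅙)*(-40) = 10/3)
-837532 - E(973, 850) = -837532 - 1*10/3 = -837532 - 10/3 = -2512606/3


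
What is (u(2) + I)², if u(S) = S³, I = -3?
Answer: 25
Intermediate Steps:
(u(2) + I)² = (2³ - 3)² = (8 - 3)² = 5² = 25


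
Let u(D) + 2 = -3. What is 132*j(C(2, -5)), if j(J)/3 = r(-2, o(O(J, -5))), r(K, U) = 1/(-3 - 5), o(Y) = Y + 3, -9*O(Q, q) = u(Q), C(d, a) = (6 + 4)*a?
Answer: -99/2 ≈ -49.500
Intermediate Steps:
u(D) = -5 (u(D) = -2 - 3 = -5)
C(d, a) = 10*a
O(Q, q) = 5/9 (O(Q, q) = -⅑*(-5) = 5/9)
o(Y) = 3 + Y
r(K, U) = -⅛ (r(K, U) = 1/(-8) = -⅛)
j(J) = -3/8 (j(J) = 3*(-⅛) = -3/8)
132*j(C(2, -5)) = 132*(-3/8) = -99/2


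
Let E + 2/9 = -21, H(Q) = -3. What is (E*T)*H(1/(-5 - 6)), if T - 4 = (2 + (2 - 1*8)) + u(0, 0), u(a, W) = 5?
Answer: 955/3 ≈ 318.33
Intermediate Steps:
T = 5 (T = 4 + ((2 + (2 - 1*8)) + 5) = 4 + ((2 + (2 - 8)) + 5) = 4 + ((2 - 6) + 5) = 4 + (-4 + 5) = 4 + 1 = 5)
E = -191/9 (E = -2/9 - 21 = -191/9 ≈ -21.222)
(E*T)*H(1/(-5 - 6)) = -191/9*5*(-3) = -955/9*(-3) = 955/3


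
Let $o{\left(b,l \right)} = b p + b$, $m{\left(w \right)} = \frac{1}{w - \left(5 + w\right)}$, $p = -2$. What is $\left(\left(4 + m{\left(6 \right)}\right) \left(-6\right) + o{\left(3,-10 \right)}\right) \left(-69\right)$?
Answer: $\frac{8901}{5} \approx 1780.2$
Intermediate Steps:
$m{\left(w \right)} = - \frac{1}{5}$ ($m{\left(w \right)} = \frac{1}{-5} = - \frac{1}{5}$)
$o{\left(b,l \right)} = - b$ ($o{\left(b,l \right)} = b \left(-2\right) + b = - 2 b + b = - b$)
$\left(\left(4 + m{\left(6 \right)}\right) \left(-6\right) + o{\left(3,-10 \right)}\right) \left(-69\right) = \left(\left(4 - \frac{1}{5}\right) \left(-6\right) - 3\right) \left(-69\right) = \left(\frac{19}{5} \left(-6\right) - 3\right) \left(-69\right) = \left(- \frac{114}{5} - 3\right) \left(-69\right) = \left(- \frac{129}{5}\right) \left(-69\right) = \frac{8901}{5}$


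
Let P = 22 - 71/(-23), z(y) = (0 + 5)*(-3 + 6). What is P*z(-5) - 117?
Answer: 5964/23 ≈ 259.30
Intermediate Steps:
z(y) = 15 (z(y) = 5*3 = 15)
P = 577/23 (P = 22 - 71*(-1/23) = 22 + 71/23 = 577/23 ≈ 25.087)
P*z(-5) - 117 = (577/23)*15 - 117 = 8655/23 - 117 = 5964/23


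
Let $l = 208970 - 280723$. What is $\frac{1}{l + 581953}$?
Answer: $\frac{1}{510200} \approx 1.96 \cdot 10^{-6}$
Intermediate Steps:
$l = -71753$
$\frac{1}{l + 581953} = \frac{1}{-71753 + 581953} = \frac{1}{510200}$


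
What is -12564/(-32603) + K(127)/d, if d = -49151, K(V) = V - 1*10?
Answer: 613718613/1602470053 ≈ 0.38298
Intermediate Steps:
K(V) = -10 + V (K(V) = V - 10 = -10 + V)
-12564/(-32603) + K(127)/d = -12564/(-32603) + (-10 + 127)/(-49151) = -12564*(-1/32603) + 117*(-1/49151) = 12564/32603 - 117/49151 = 613718613/1602470053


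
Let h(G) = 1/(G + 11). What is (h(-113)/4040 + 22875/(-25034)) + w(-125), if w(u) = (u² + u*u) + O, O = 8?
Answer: 161224218365363/5158005360 ≈ 31257.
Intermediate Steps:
h(G) = 1/(11 + G)
w(u) = 8 + 2*u² (w(u) = (u² + u*u) + 8 = (u² + u²) + 8 = 2*u² + 8 = 8 + 2*u²)
(h(-113)/4040 + 22875/(-25034)) + w(-125) = (1/((11 - 113)*4040) + 22875/(-25034)) + (8 + 2*(-125)²) = ((1/4040)/(-102) + 22875*(-1/25034)) + (8 + 2*15625) = (-1/102*1/4040 - 22875/25034) + (8 + 31250) = (-1/412080 - 22875/25034) + 31258 = -4713177517/5158005360 + 31258 = 161224218365363/5158005360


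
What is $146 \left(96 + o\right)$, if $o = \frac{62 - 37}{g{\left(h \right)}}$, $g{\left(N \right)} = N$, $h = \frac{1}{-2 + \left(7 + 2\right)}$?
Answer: $39566$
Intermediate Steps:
$h = \frac{1}{7}$ ($h = \frac{1}{-2 + 9} = \frac{1}{7} \approx 0.14286$)
$o = 175$ ($o = \left(62 - 37\right) \frac{1}{\frac{1}{7}} = 25 \cdot 7 = 175$)
$146 \left(96 + o\right) = 146 \left(96 + 175\right) = 146 \cdot 271 = 39566$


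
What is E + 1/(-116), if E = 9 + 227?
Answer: 27375/116 ≈ 235.99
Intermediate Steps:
E = 236
E + 1/(-116) = 236 + 1/(-116) = 236 - 1/116 = 27375/116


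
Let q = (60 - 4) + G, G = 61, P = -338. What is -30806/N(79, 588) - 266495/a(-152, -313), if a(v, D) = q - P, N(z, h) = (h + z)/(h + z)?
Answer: -2856645/91 ≈ -31392.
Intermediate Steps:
q = 117 (q = (60 - 4) + 61 = 56 + 61 = 117)
N(z, h) = 1
a(v, D) = 455 (a(v, D) = 117 - 1*(-338) = 117 + 338 = 455)
-30806/N(79, 588) - 266495/a(-152, -313) = -30806/1 - 266495/455 = -30806*1 - 266495*1/455 = -30806 - 53299/91 = -2856645/91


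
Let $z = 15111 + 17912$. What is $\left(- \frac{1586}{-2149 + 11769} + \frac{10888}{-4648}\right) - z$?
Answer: $- \frac{7099493321}{214970} \approx -33026.0$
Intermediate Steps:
$z = 33023$
$\left(- \frac{1586}{-2149 + 11769} + \frac{10888}{-4648}\right) - z = \left(- \frac{1586}{-2149 + 11769} + \frac{10888}{-4648}\right) - 33023 = \left(- \frac{1586}{9620} + 10888 \left(- \frac{1}{4648}\right)\right) - 33023 = \left(\left(-1586\right) \frac{1}{9620} - \frac{1361}{581}\right) - 33023 = \left(- \frac{61}{370} - \frac{1361}{581}\right) - 33023 = - \frac{539011}{214970} - 33023 = - \frac{7099493321}{214970}$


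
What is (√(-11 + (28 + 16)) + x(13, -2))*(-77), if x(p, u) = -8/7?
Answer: 88 - 77*√33 ≈ -354.33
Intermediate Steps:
x(p, u) = -8/7 (x(p, u) = -8*⅐ = -8/7)
(√(-11 + (28 + 16)) + x(13, -2))*(-77) = (√(-11 + (28 + 16)) - 8/7)*(-77) = (√(-11 + 44) - 8/7)*(-77) = (√33 - 8/7)*(-77) = (-8/7 + √33)*(-77) = 88 - 77*√33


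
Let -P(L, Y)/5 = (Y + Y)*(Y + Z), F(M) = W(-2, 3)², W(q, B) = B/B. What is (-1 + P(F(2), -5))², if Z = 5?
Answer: 1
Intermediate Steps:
W(q, B) = 1
F(M) = 1 (F(M) = 1² = 1)
P(L, Y) = -10*Y*(5 + Y) (P(L, Y) = -5*(Y + Y)*(Y + 5) = -5*2*Y*(5 + Y) = -10*Y*(5 + Y))
(-1 + P(F(2), -5))² = (-1 - 10*(-5)*(5 - 5))² = (-1 - 10*(-5)*0)² = (-1 + 0)² = (-1)² = 1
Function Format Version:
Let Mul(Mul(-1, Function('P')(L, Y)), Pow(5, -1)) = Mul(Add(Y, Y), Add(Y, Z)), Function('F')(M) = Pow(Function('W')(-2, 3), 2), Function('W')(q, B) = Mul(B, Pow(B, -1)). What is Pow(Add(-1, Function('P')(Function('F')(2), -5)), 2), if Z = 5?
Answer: 1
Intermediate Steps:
Function('W')(q, B) = 1
Function('F')(M) = 1 (Function('F')(M) = Pow(1, 2) = 1)
Function('P')(L, Y) = Mul(-10, Y, Add(5, Y)) (Function('P')(L, Y) = Mul(-5, Mul(Add(Y, Y), Add(Y, 5))) = Mul(-5, Mul(Mul(2, Y), Add(5, Y))) = Mul(-5, Mul(2, Y, Add(5, Y))) = Mul(-10, Y, Add(5, Y)))
Pow(Add(-1, Function('P')(Function('F')(2), -5)), 2) = Pow(Add(-1, Mul(-10, -5, Add(5, -5))), 2) = Pow(Add(-1, Mul(-10, -5, 0)), 2) = Pow(Add(-1, 0), 2) = Pow(-1, 2) = 1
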